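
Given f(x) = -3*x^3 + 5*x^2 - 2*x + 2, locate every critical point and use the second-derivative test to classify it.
f'(x) = -9*x^2 + 10*x - 2

Solve f'(x) = 0:
  9*x^2 - 10*x + 2 = 0 has no rational roots; quadratic formula: x = (10 ± √28)/18.
  ⇒ x = 5/9 - sqrt(7)/9 ≈ 0.2616, sqrt(7)/9 + 5/9 ≈ 0.8495

f''(x) = 10 - 18*x
Second-derivative test at each critical point:
  f''(0.2616) = 5.2915 > 0 → local minimum
  f''(0.8495) = -5.2915 < 0 → local maximum

Critical points: x = 5/9 - sqrt(7)/9 ≈ 0.2616 (local minimum); x = sqrt(7)/9 + 5/9 ≈ 0.8495 (local maximum)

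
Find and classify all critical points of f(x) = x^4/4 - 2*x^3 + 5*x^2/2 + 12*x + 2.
f'(x) = x^3 - 6*x^2 + 5*x + 12

Solve f'(x) = 0:
  Factor: x^3 - 6*x^2 + 5*x + 12 = (x - 4)*(x - 3)*(x + 1) = 0.
  ⇒ x = -1, 3, 4

f''(x) = 3*x^2 - 12*x + 5
Second-derivative test at each critical point:
  f''(-1) = 20 > 0 → local minimum
  f''(3) = -4 < 0 → local maximum
  f''(4) = 5 > 0 → local minimum

Critical points: x = -1 (local minimum); x = 3 (local maximum); x = 4 (local minimum)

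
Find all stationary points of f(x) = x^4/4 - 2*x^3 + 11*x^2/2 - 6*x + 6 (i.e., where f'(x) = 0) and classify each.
f'(x) = x^3 - 6*x^2 + 11*x - 6

Solve f'(x) = 0:
  Factor: x^3 - 6*x^2 + 11*x - 6 = (x - 3)*(x - 2)*(x - 1) = 0.
  ⇒ x = 1, 2, 3

f''(x) = 3*x^2 - 12*x + 11
Second-derivative test at each critical point:
  f''(1) = 2 > 0 → local minimum
  f''(2) = -1 < 0 → local maximum
  f''(3) = 2 > 0 → local minimum

Critical points: x = 1 (local minimum); x = 2 (local maximum); x = 3 (local minimum)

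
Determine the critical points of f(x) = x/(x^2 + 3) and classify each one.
f'(x) = (3 - x^2)/(x^4 + 6*x^2 + 9)

Solve f'(x) = 0:
  f'(x) = -(x^2 - 3)/(x^2 + 3)^2; the denominator is positive wherever f is defined, so f'(x) = 0 ⇔ 3 - x^2 = 0.
  x^2 - 3 = 0 has no rational roots; quadratic formula: x = (0 ± √12)/2.
  ⇒ x = -sqrt(3) ≈ -1.7321, sqrt(3) ≈ 1.7321

f''(x) = 2*x*(x^2 - 9)/(x^2 + 3)^3
Second-derivative test at each critical point:
  f''(-1.7321) = 0.0962 > 0 → local minimum
  f''(1.7321) = -0.0962 < 0 → local maximum

Critical points: x = -sqrt(3) ≈ -1.7321 (local minimum); x = sqrt(3) ≈ 1.7321 (local maximum)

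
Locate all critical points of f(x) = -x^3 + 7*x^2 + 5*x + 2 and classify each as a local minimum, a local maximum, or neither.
f'(x) = -3*x^2 + 14*x + 5

Solve f'(x) = 0:
  Factor: -3*x^2 + 14*x + 5 = -(x - 5)*(3*x + 1) = 0.
  ⇒ x = -1/3, 5

f''(x) = 14 - 6*x
Second-derivative test at each critical point:
  f''(-1/3) = 16 > 0 → local minimum
  f''(5) = -16 < 0 → local maximum

Critical points: x = -1/3 (local minimum); x = 5 (local maximum)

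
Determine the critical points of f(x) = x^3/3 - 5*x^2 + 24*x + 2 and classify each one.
f'(x) = x^2 - 10*x + 24

Solve f'(x) = 0:
  Factor: x^2 - 10*x + 24 = (x - 6)*(x - 4) = 0.
  ⇒ x = 4, 6

f''(x) = 2*x - 10
Second-derivative test at each critical point:
  f''(4) = -2 < 0 → local maximum
  f''(6) = 2 > 0 → local minimum

Critical points: x = 4 (local maximum); x = 6 (local minimum)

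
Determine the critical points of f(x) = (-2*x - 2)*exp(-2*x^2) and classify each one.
f'(x) = 2*(4*x*(x + 1) - 1)*exp(-2*x^2)

Solve f'(x) = 0:
  f'(x) = (8*x^2 + 8*x - 2)·exp(-2*x^2) and exp(-2*x^2) > 0 for every x, so f'(x) = 0 ⇔ 8*x^2 + 8*x - 2 = 0.
  Factor: 8*x^2 + 8*x - 2 = 2*(4*x^2 + 4*x - 1); 4*x^2 + 4*x - 1 = 0 has no rational roots; quadratic formula: x = (-4 ± √32)/8.
  ⇒ x = -sqrt(2)/2 - 1/2 ≈ -1.2071, -1/2 + sqrt(2)/2 ≈ 0.2071

f''(x) = 8*(-4*x^2*(x + 1) + 3*x + 1)*exp(-2*x^2)
Second-derivative test at each critical point:
  f''(-1.2071) = -0.6137 < 0 → local maximum
  f''(0.2071) = 10.3836 > 0 → local minimum

Critical points: x = -sqrt(2)/2 - 1/2 ≈ -1.2071 (local maximum); x = -1/2 + sqrt(2)/2 ≈ 0.2071 (local minimum)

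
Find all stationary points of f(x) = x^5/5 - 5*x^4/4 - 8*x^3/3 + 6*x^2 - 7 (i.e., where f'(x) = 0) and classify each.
f'(x) = x*(x^3 - 5*x^2 - 8*x + 12)

Solve f'(x) = 0:
  Factor: x^4 - 5*x^3 - 8*x^2 + 12*x = x*(x - 6)*(x - 1)*(x + 2) = 0.
  ⇒ x = -2, 0, 1, 6

f''(x) = 4*x^3 - 15*x^2 - 16*x + 12
Second-derivative test at each critical point:
  f''(-2) = -48 < 0 → local maximum
  f''(0) = 12 > 0 → local minimum
  f''(1) = -15 < 0 → local maximum
  f''(6) = 240 > 0 → local minimum

Critical points: x = -2 (local maximum); x = 0 (local minimum); x = 1 (local maximum); x = 6 (local minimum)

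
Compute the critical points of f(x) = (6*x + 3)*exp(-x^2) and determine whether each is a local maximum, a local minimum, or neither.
f'(x) = 6*(-x*(2*x + 1) + 1)*exp(-x^2)

Solve f'(x) = 0:
  f'(x) = (-12*x^2 - 6*x + 6)·exp(-x^2) and exp(-x^2) > 0 for every x, so f'(x) = 0 ⇔ -12*x^2 - 6*x + 6 = 0.
  Factor: -12*x^2 - 6*x + 6 = -6*(x + 1)*(2*x - 1) = 0.
  ⇒ x = -1, 1/2

f''(x) = 6*(2*x^2*(2*x + 1) - 6*x - 1)*exp(-x^2)
Second-derivative test at each critical point:
  f''(-1) = 6.6218 > 0 → local minimum
  f''(1/2) = -14.0184 < 0 → local maximum

Critical points: x = -1 (local minimum); x = 1/2 (local maximum)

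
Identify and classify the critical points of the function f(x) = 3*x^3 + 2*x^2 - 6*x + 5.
f'(x) = 9*x^2 + 4*x - 6

Solve f'(x) = 0:
  9*x^2 + 4*x - 6 = 0 has no rational roots; quadratic formula: x = (-4 ± √232)/18.
  ⇒ x = -sqrt(58)/9 - 2/9 ≈ -1.0684, -2/9 + sqrt(58)/9 ≈ 0.6240

f''(x) = 18*x + 4
Second-derivative test at each critical point:
  f''(-1.0684) = -15.2315 < 0 → local maximum
  f''(0.6240) = 15.2315 > 0 → local minimum

Critical points: x = -sqrt(58)/9 - 2/9 ≈ -1.0684 (local maximum); x = -2/9 + sqrt(58)/9 ≈ 0.6240 (local minimum)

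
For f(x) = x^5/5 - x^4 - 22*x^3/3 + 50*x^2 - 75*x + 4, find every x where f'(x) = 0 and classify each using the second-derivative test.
f'(x) = x^4 - 4*x^3 - 22*x^2 + 100*x - 75

Solve f'(x) = 0:
  Factor: x^4 - 4*x^3 - 22*x^2 + 100*x - 75 = (x - 5)*(x - 3)*(x - 1)*(x + 5) = 0.
  ⇒ x = -5, 1, 3, 5

f''(x) = 4*x^3 - 12*x^2 - 44*x + 100
Second-derivative test at each critical point:
  f''(-5) = -480 < 0 → local maximum
  f''(1) = 48 > 0 → local minimum
  f''(3) = -32 < 0 → local maximum
  f''(5) = 80 > 0 → local minimum

Critical points: x = -5 (local maximum); x = 1 (local minimum); x = 3 (local maximum); x = 5 (local minimum)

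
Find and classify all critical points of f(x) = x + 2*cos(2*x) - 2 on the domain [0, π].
f'(x) = 1 - 4*sin(2*x)

Solve f'(x) = 0 on [0, π]:
  f'(x) = 0 ⇔ sin(2*x) = 1/4, i.e. 2*x = arcsin(1/4) + 2nπ or 2*x = π − arcsin(1/4) + 2nπ; keep the solutions lying in [0, π].
  ⇒ x = asin(1/4)/2 ≈ 0.1263, -asin(1/4)/2 + pi/2 ≈ 1.4445

f''(x) = -8*cos(2*x)
Second-derivative test at each critical point:
  f''(0.1263) = -7.7460 < 0 → local maximum
  f''(1.4445) = 7.7460 > 0 → local minimum

Critical points: x = asin(1/4)/2 ≈ 0.1263 (local maximum); x = -asin(1/4)/2 + pi/2 ≈ 1.4445 (local minimum)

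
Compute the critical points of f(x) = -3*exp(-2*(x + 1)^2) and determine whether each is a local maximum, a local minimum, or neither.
f'(x) = 12*(x + 1)*exp(-2*(x + 1)^2)

Solve f'(x) = 0:
  f'(x) = (12*x + 12)·exp(-2*(x + 1)^2) and exp(-2*(x + 1)^2) > 0 for every x, so f'(x) = 0 ⇔ 12*x + 12 = 0.
  Factor: 12*x + 12 = 12*(x + 1) = 0.
  ⇒ x = -1

f''(x) = 12*(1 - 4*(x + 1)^2)*exp(-2*(x + 1)^2)
Second-derivative test at each critical point:
  f''(-1) = 12 > 0 → local minimum

Critical points: x = -1 (local minimum)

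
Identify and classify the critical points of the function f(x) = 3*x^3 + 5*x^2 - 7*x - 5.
f'(x) = 9*x^2 + 10*x - 7

Solve f'(x) = 0:
  9*x^2 + 10*x - 7 = 0 has no rational roots; quadratic formula: x = (-10 ± √352)/18.
  ⇒ x = -2*sqrt(22)/9 - 5/9 ≈ -1.5979, -5/9 + 2*sqrt(22)/9 ≈ 0.4868

f''(x) = 18*x + 10
Second-derivative test at each critical point:
  f''(-1.5979) = -18.7617 < 0 → local maximum
  f''(0.4868) = 18.7617 > 0 → local minimum

Critical points: x = -2*sqrt(22)/9 - 5/9 ≈ -1.5979 (local maximum); x = -5/9 + 2*sqrt(22)/9 ≈ 0.4868 (local minimum)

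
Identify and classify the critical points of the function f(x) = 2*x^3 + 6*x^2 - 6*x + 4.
f'(x) = 6*x^2 + 12*x - 6

Solve f'(x) = 0:
  Factor: 6*x^2 + 12*x - 6 = 6*(x^2 + 2*x - 1); x^2 + 2*x - 1 = 0 has no rational roots; quadratic formula: x = (-2 ± √8)/2.
  ⇒ x = -sqrt(2) - 1 ≈ -2.4142, -1 + sqrt(2) ≈ 0.4142

f''(x) = 12*x + 12
Second-derivative test at each critical point:
  f''(-2.4142) = -16.9706 < 0 → local maximum
  f''(0.4142) = 16.9706 > 0 → local minimum

Critical points: x = -sqrt(2) - 1 ≈ -2.4142 (local maximum); x = -1 + sqrt(2) ≈ 0.4142 (local minimum)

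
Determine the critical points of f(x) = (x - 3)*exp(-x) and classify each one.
f'(x) = (4 - x)*exp(-x)

Solve f'(x) = 0:
  f'(x) = (4 - x)·exp(-x) and exp(-x) > 0 for every x, so f'(x) = 0 ⇔ 4 - x = 0.
  4 - x = 0.
  ⇒ x = 4

f''(x) = (x - 5)*exp(-x)
Second-derivative test at each critical point:
  f''(4) = -0.0183 < 0 → local maximum

Critical points: x = 4 (local maximum)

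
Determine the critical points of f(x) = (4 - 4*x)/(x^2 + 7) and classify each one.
f'(x) = 4*(-x^2 + 2*x*(x - 1) - 7)/(x^2 + 7)^2

Solve f'(x) = 0:
  f'(x) = 4*(x^2 - 2*x - 7)/(x^2 + 7)^2; the denominator is positive wherever f is defined, so f'(x) = 0 ⇔ 4*x^2 - 8*x - 28 = 0.
  Factor: 4*x^2 - 8*x - 28 = 4*(x^2 - 2*x - 7); x^2 - 2*x - 7 = 0 has no rational roots; quadratic formula: x = (2 ± √32)/2.
  ⇒ x = 1 - 2*sqrt(2) ≈ -1.8284, 1 + 2*sqrt(2) ≈ 3.8284

f''(x) = 8*(4*x^2*(1 - x) + (3*x - 1)*(x^2 + 7))/(x^2 + 7)^3
Second-derivative test at each critical point:
  f''(-1.8284) = -0.2115 < 0 → local maximum
  f''(3.8284) = 0.0482 > 0 → local minimum

Critical points: x = 1 - 2*sqrt(2) ≈ -1.8284 (local maximum); x = 1 + 2*sqrt(2) ≈ 3.8284 (local minimum)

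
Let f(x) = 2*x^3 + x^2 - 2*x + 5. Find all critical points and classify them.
f'(x) = 6*x^2 + 2*x - 2

Solve f'(x) = 0:
  Factor: 6*x^2 + 2*x - 2 = 2*(3*x^2 + x - 1); 3*x^2 + x - 1 = 0 has no rational roots; quadratic formula: x = (-1 ± √13)/6.
  ⇒ x = -sqrt(13)/6 - 1/6 ≈ -0.7676, -1/6 + sqrt(13)/6 ≈ 0.4343

f''(x) = 12*x + 2
Second-derivative test at each critical point:
  f''(-0.7676) = -7.2111 < 0 → local maximum
  f''(0.4343) = 7.2111 > 0 → local minimum

Critical points: x = -sqrt(13)/6 - 1/6 ≈ -0.7676 (local maximum); x = -1/6 + sqrt(13)/6 ≈ 0.4343 (local minimum)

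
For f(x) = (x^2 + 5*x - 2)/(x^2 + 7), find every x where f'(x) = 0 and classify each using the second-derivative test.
f'(x) = (-5*x^2 + 18*x + 35)/(x^4 + 14*x^2 + 49)

Solve f'(x) = 0:
  f'(x) = -(x - 5)*(5*x + 7)/(x^2 + 7)^2; the denominator is positive wherever f is defined, so f'(x) = 0 ⇔ -5*x^2 + 18*x + 35 = 0.
  Factor: -5*x^2 + 18*x + 35 = -(x - 5)*(5*x + 7) = 0.
  ⇒ x = -7/5, 5

f''(x) = 2*(5*x^3 - 27*x^2 - 105*x + 63)/(x^6 + 21*x^4 + 147*x^2 + 343)
Second-derivative test at each critical point:
  f''(-7/5) = 625/1568 > 0 → local minimum
  f''(5) = -1/32 < 0 → local maximum

Critical points: x = -7/5 (local minimum); x = 5 (local maximum)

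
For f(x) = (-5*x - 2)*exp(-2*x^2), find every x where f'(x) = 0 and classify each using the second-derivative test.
f'(x) = (4*x*(5*x + 2) - 5)*exp(-2*x^2)

Solve f'(x) = 0:
  f'(x) = (20*x^2 + 8*x - 5)·exp(-2*x^2) and exp(-2*x^2) > 0 for every x, so f'(x) = 0 ⇔ 20*x^2 + 8*x - 5 = 0.
  20*x^2 + 8*x - 5 = 0 has no rational roots; quadratic formula: x = (-8 ± √464)/40.
  ⇒ x = -sqrt(29)/10 - 1/5 ≈ -0.7385, -1/5 + sqrt(29)/10 ≈ 0.3385

f''(x) = 4*(-20*x^3 - 8*x^2 + 15*x + 2)*exp(-2*x^2)
Second-derivative test at each critical point:
  f''(-0.7385) = -7.2364 < 0 → local maximum
  f''(0.3385) = 17.1287 > 0 → local minimum

Critical points: x = -sqrt(29)/10 - 1/5 ≈ -0.7385 (local maximum); x = -1/5 + sqrt(29)/10 ≈ 0.3385 (local minimum)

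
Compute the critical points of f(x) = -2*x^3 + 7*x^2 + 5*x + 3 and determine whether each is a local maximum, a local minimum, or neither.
f'(x) = -6*x^2 + 14*x + 5

Solve f'(x) = 0:
  6*x^2 - 14*x - 5 = 0 has no rational roots; quadratic formula: x = (14 ± √316)/12.
  ⇒ x = 7/6 - sqrt(79)/6 ≈ -0.3147, 7/6 + sqrt(79)/6 ≈ 2.6480

f''(x) = 14 - 12*x
Second-derivative test at each critical point:
  f''(-0.3147) = 17.7764 > 0 → local minimum
  f''(2.6480) = -17.7764 < 0 → local maximum

Critical points: x = 7/6 - sqrt(79)/6 ≈ -0.3147 (local minimum); x = 7/6 + sqrt(79)/6 ≈ 2.6480 (local maximum)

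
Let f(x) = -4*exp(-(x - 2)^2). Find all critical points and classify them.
f'(x) = 8*(x - 2)*exp(-(x - 2)^2)

Solve f'(x) = 0:
  f'(x) = (8*x - 16)·exp(-(x - 2)^2) and exp(-(x - 2)^2) > 0 for every x, so f'(x) = 0 ⇔ 8*x - 16 = 0.
  Factor: 8*x - 16 = 8*(x - 2) = 0.
  ⇒ x = 2

f''(x) = 8*(1 - 2*(x - 2)^2)*exp(-(x - 2)^2)
Second-derivative test at each critical point:
  f''(2) = 8 > 0 → local minimum

Critical points: x = 2 (local minimum)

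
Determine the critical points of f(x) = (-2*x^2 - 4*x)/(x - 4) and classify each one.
f'(x) = 2*(-x^2 + 8*x + 8)/(x^2 - 8*x + 16)

Solve f'(x) = 0:
  f'(x) = -2*(x^2 - 8*x - 8)/(x - 4)^2; the denominator is positive wherever f is defined, so f'(x) = 0 ⇔ -2*x^2 + 16*x + 16 = 0.
  Factor: -2*x^2 + 16*x + 16 = -2*(x^2 - 8*x - 8); x^2 - 8*x - 8 = 0 has no rational roots; quadratic formula: x = (8 ± √96)/2.
  ⇒ x = 4 - 2*sqrt(6) ≈ -0.8990, 4 + 2*sqrt(6) ≈ 8.8990

f''(x) = -96/(x^3 - 12*x^2 + 48*x - 64)
Second-derivative test at each critical point:
  f''(-0.8990) = 0.8165 > 0 → local minimum
  f''(8.8990) = -0.8165 < 0 → local maximum

Critical points: x = 4 - 2*sqrt(6) ≈ -0.8990 (local minimum); x = 4 + 2*sqrt(6) ≈ 8.8990 (local maximum)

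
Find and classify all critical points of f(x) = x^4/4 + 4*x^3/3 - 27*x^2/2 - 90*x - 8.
f'(x) = x^3 + 4*x^2 - 27*x - 90

Solve f'(x) = 0:
  Factor: x^3 + 4*x^2 - 27*x - 90 = (x - 5)*(x + 3)*(x + 6) = 0.
  ⇒ x = -6, -3, 5

f''(x) = 3*x^2 + 8*x - 27
Second-derivative test at each critical point:
  f''(-6) = 33 > 0 → local minimum
  f''(-3) = -24 < 0 → local maximum
  f''(5) = 88 > 0 → local minimum

Critical points: x = -6 (local minimum); x = -3 (local maximum); x = 5 (local minimum)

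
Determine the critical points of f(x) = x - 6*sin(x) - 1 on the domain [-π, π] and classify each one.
f'(x) = 1 - 6*cos(x)

Solve f'(x) = 0 on [-π, π]:
  f'(x) = 0 ⇔ cos(x) = 1/6, i.e. x = ±arccos(1/6) + 2nπ; keep the solutions lying in [-π, π].
  ⇒ x = -acos(1/6) ≈ -1.4033, acos(1/6) ≈ 1.4033

f''(x) = 6*sin(x)
Second-derivative test at each critical point:
  f''(-1.4033) = -5.9161 < 0 → local maximum
  f''(1.4033) = 5.9161 > 0 → local minimum

Critical points: x = -acos(1/6) ≈ -1.4033 (local maximum); x = acos(1/6) ≈ 1.4033 (local minimum)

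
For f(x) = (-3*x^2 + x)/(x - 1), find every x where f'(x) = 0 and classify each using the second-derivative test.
f'(x) = (-3*x^2 + 6*x - 1)/(x^2 - 2*x + 1)

Solve f'(x) = 0:
  f'(x) = -(3*x^2 - 6*x + 1)/(x - 1)^2; the denominator is positive wherever f is defined, so f'(x) = 0 ⇔ -3*x^2 + 6*x - 1 = 0.
  3*x^2 - 6*x + 1 = 0 has no rational roots; quadratic formula: x = (6 ± √24)/6.
  ⇒ x = 1 - sqrt(6)/3 ≈ 0.1835, sqrt(6)/3 + 1 ≈ 1.8165

f''(x) = -4/(x^3 - 3*x^2 + 3*x - 1)
Second-derivative test at each critical point:
  f''(0.1835) = 7.3485 > 0 → local minimum
  f''(1.8165) = -7.3485 < 0 → local maximum

Critical points: x = 1 - sqrt(6)/3 ≈ 0.1835 (local minimum); x = sqrt(6)/3 + 1 ≈ 1.8165 (local maximum)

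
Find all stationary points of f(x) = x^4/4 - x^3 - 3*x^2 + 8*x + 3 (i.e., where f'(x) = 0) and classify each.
f'(x) = x^3 - 3*x^2 - 6*x + 8

Solve f'(x) = 0:
  Factor: x^3 - 3*x^2 - 6*x + 8 = (x - 4)*(x - 1)*(x + 2) = 0.
  ⇒ x = -2, 1, 4

f''(x) = 3*x^2 - 6*x - 6
Second-derivative test at each critical point:
  f''(-2) = 18 > 0 → local minimum
  f''(1) = -9 < 0 → local maximum
  f''(4) = 18 > 0 → local minimum

Critical points: x = -2 (local minimum); x = 1 (local maximum); x = 4 (local minimum)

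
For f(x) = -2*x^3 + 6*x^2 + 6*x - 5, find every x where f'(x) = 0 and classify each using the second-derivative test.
f'(x) = -6*x^2 + 12*x + 6

Solve f'(x) = 0:
  Factor: -6*x^2 + 12*x + 6 = -6*(x^2 - 2*x - 1); x^2 - 2*x - 1 = 0 has no rational roots; quadratic formula: x = (2 ± √8)/2.
  ⇒ x = 1 - sqrt(2) ≈ -0.4142, 1 + sqrt(2) ≈ 2.4142

f''(x) = 12 - 12*x
Second-derivative test at each critical point:
  f''(-0.4142) = 16.9706 > 0 → local minimum
  f''(2.4142) = -16.9706 < 0 → local maximum

Critical points: x = 1 - sqrt(2) ≈ -0.4142 (local minimum); x = 1 + sqrt(2) ≈ 2.4142 (local maximum)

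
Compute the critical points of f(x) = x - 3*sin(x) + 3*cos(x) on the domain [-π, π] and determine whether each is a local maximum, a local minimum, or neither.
f'(x) = -3*sqrt(2)*sin(x + pi/4) + 1

Solve f'(x) = 0 on [-π, π]:
  f'(x) = 0 ⇔ -3*sin(x) - 3*cos(x) = -1. Write the left side as R·cos(x + φ) with R = √((-3)² + 3²) = 3*sqrt(2), cos φ = -sqrt(2)/2, sin φ = sqrt(2)/2; then cos(x + φ) = -sqrt(2)/6. Solve for x and keep the solutions lying in [-π, π].
  ⇒ x = atan((1 - sqrt(17))/(1 + sqrt(17))) ≈ -0.5475, atan((1 + sqrt(17))/(1 - sqrt(17))) + pi ≈ 2.1183

f''(x) = -3*sqrt(2)*cos(x + pi/4)
Second-derivative test at each critical point:
  f''(-0.5475) = -4.1231 < 0 → local maximum
  f''(2.1183) = 4.1231 > 0 → local minimum

Critical points: x = atan((1 - sqrt(17))/(1 + sqrt(17))) ≈ -0.5475 (local maximum); x = atan((1 + sqrt(17))/(1 - sqrt(17))) + pi ≈ 2.1183 (local minimum)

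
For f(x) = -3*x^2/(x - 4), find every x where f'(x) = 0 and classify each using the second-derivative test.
f'(x) = 3*x*(8 - x)/(x - 4)^2

Solve f'(x) = 0:
  f'(x) = -3*x*(x - 8)/(x - 4)^2; the denominator is positive wherever f is defined, so f'(x) = 0 ⇔ -3*x^2 + 24*x = 0.
  Factor: -3*x^2 + 24*x = -3*x*(x - 8) = 0.
  ⇒ x = 0, 8

f''(x) = -96/(x^3 - 12*x^2 + 48*x - 64)
Second-derivative test at each critical point:
  f''(0) = 3/2 > 0 → local minimum
  f''(8) = -3/2 < 0 → local maximum

Critical points: x = 0 (local minimum); x = 8 (local maximum)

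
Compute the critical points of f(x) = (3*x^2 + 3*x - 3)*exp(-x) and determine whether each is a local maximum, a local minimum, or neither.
f'(x) = 3*(-x^2 + x + 2)*exp(-x)

Solve f'(x) = 0:
  f'(x) = (-3*x^2 + 3*x + 6)·exp(-x) and exp(-x) > 0 for every x, so f'(x) = 0 ⇔ -3*x^2 + 3*x + 6 = 0.
  Factor: -3*x^2 + 3*x + 6 = -3*(x - 2)*(x + 1) = 0.
  ⇒ x = -1, 2

f''(x) = 3*(x^2 - 3*x - 1)*exp(-x)
Second-derivative test at each critical point:
  f''(-1) = 24.4645 > 0 → local minimum
  f''(2) = -1.2180 < 0 → local maximum

Critical points: x = -1 (local minimum); x = 2 (local maximum)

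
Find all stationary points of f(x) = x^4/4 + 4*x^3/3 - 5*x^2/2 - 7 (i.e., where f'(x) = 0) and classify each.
f'(x) = x*(x^2 + 4*x - 5)

Solve f'(x) = 0:
  Factor: x^3 + 4*x^2 - 5*x = x*(x - 1)*(x + 5) = 0.
  ⇒ x = -5, 0, 1

f''(x) = 3*x^2 + 8*x - 5
Second-derivative test at each critical point:
  f''(-5) = 30 > 0 → local minimum
  f''(0) = -5 < 0 → local maximum
  f''(1) = 6 > 0 → local minimum

Critical points: x = -5 (local minimum); x = 0 (local maximum); x = 1 (local minimum)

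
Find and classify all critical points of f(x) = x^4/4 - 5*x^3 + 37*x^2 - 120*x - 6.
f'(x) = x^3 - 15*x^2 + 74*x - 120

Solve f'(x) = 0:
  Factor: x^3 - 15*x^2 + 74*x - 120 = (x - 6)*(x - 5)*(x - 4) = 0.
  ⇒ x = 4, 5, 6

f''(x) = 3*x^2 - 30*x + 74
Second-derivative test at each critical point:
  f''(4) = 2 > 0 → local minimum
  f''(5) = -1 < 0 → local maximum
  f''(6) = 2 > 0 → local minimum

Critical points: x = 4 (local minimum); x = 5 (local maximum); x = 6 (local minimum)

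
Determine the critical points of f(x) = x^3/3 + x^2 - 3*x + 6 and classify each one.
f'(x) = x^2 + 2*x - 3

Solve f'(x) = 0:
  Factor: x^2 + 2*x - 3 = (x - 1)*(x + 3) = 0.
  ⇒ x = -3, 1

f''(x) = 2*x + 2
Second-derivative test at each critical point:
  f''(-3) = -4 < 0 → local maximum
  f''(1) = 4 > 0 → local minimum

Critical points: x = -3 (local maximum); x = 1 (local minimum)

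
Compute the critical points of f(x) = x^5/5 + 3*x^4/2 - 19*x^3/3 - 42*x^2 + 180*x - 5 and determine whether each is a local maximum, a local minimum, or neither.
f'(x) = x^4 + 6*x^3 - 19*x^2 - 84*x + 180

Solve f'(x) = 0:
  Factor: x^4 + 6*x^3 - 19*x^2 - 84*x + 180 = (x - 3)*(x - 2)*(x + 5)*(x + 6) = 0.
  ⇒ x = -6, -5, 2, 3

f''(x) = 4*x^3 + 18*x^2 - 38*x - 84
Second-derivative test at each critical point:
  f''(-6) = -72 < 0 → local maximum
  f''(-5) = 56 > 0 → local minimum
  f''(2) = -56 < 0 → local maximum
  f''(3) = 72 > 0 → local minimum

Critical points: x = -6 (local maximum); x = -5 (local minimum); x = 2 (local maximum); x = 3 (local minimum)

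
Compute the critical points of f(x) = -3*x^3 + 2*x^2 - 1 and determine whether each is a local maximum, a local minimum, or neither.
f'(x) = x*(4 - 9*x)

Solve f'(x) = 0:
  Factor: -9*x^2 + 4*x = -x*(9*x - 4) = 0.
  ⇒ x = 0, 4/9

f''(x) = 4 - 18*x
Second-derivative test at each critical point:
  f''(0) = 4 > 0 → local minimum
  f''(4/9) = -4 < 0 → local maximum

Critical points: x = 0 (local minimum); x = 4/9 (local maximum)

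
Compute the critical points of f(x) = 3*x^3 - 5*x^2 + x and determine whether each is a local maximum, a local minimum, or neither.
f'(x) = 9*x^2 - 10*x + 1

Solve f'(x) = 0:
  Factor: 9*x^2 - 10*x + 1 = (x - 1)*(9*x - 1) = 0.
  ⇒ x = 1/9, 1

f''(x) = 18*x - 10
Second-derivative test at each critical point:
  f''(1/9) = -8 < 0 → local maximum
  f''(1) = 8 > 0 → local minimum

Critical points: x = 1/9 (local maximum); x = 1 (local minimum)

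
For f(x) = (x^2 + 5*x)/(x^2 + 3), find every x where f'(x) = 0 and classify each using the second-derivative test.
f'(x) = (-5*x^2 + 6*x + 15)/(x^4 + 6*x^2 + 9)

Solve f'(x) = 0:
  f'(x) = -(5*x^2 - 6*x - 15)/(x^2 + 3)^2; the denominator is positive wherever f is defined, so f'(x) = 0 ⇔ -5*x^2 + 6*x + 15 = 0.
  5*x^2 - 6*x - 15 = 0 has no rational roots; quadratic formula: x = (6 ± √336)/10.
  ⇒ x = 3/5 - 2*sqrt(21)/5 ≈ -1.2330, 3/5 + 2*sqrt(21)/5 ≈ 2.4330

f''(x) = 2*(5*x^3 - 9*x^2 - 45*x + 9)/(x^6 + 9*x^4 + 27*x^2 + 27)
Second-derivative test at each critical point:
  f''(-1.2330) = 0.8971 > 0 → local minimum
  f''(2.4330) = -0.2304 < 0 → local maximum

Critical points: x = 3/5 - 2*sqrt(21)/5 ≈ -1.2330 (local minimum); x = 3/5 + 2*sqrt(21)/5 ≈ 2.4330 (local maximum)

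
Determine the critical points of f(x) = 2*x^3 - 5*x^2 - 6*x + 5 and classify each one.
f'(x) = 6*x^2 - 10*x - 6

Solve f'(x) = 0:
  Factor: 6*x^2 - 10*x - 6 = 2*(3*x^2 - 5*x - 3); 3*x^2 - 5*x - 3 = 0 has no rational roots; quadratic formula: x = (5 ± √61)/6.
  ⇒ x = 5/6 - sqrt(61)/6 ≈ -0.4684, 5/6 + sqrt(61)/6 ≈ 2.1350

f''(x) = 12*x - 10
Second-derivative test at each critical point:
  f''(-0.4684) = -15.6205 < 0 → local maximum
  f''(2.1350) = 15.6205 > 0 → local minimum

Critical points: x = 5/6 - sqrt(61)/6 ≈ -0.4684 (local maximum); x = 5/6 + sqrt(61)/6 ≈ 2.1350 (local minimum)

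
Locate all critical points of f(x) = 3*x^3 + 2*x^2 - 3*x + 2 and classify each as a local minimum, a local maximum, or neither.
f'(x) = 9*x^2 + 4*x - 3

Solve f'(x) = 0:
  9*x^2 + 4*x - 3 = 0 has no rational roots; quadratic formula: x = (-4 ± √124)/18.
  ⇒ x = -sqrt(31)/9 - 2/9 ≈ -0.8409, -2/9 + sqrt(31)/9 ≈ 0.3964

f''(x) = 18*x + 4
Second-derivative test at each critical point:
  f''(-0.8409) = -11.1355 < 0 → local maximum
  f''(0.3964) = 11.1355 > 0 → local minimum

Critical points: x = -sqrt(31)/9 - 2/9 ≈ -0.8409 (local maximum); x = -2/9 + sqrt(31)/9 ≈ 0.3964 (local minimum)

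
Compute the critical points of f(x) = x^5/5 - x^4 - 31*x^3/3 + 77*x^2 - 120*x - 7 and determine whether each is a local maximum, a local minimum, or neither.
f'(x) = x^4 - 4*x^3 - 31*x^2 + 154*x - 120

Solve f'(x) = 0:
  Factor: x^4 - 4*x^3 - 31*x^2 + 154*x - 120 = (x - 5)*(x - 4)*(x - 1)*(x + 6) = 0.
  ⇒ x = -6, 1, 4, 5

f''(x) = 4*x^3 - 12*x^2 - 62*x + 154
Second-derivative test at each critical point:
  f''(-6) = -770 < 0 → local maximum
  f''(1) = 84 > 0 → local minimum
  f''(4) = -30 < 0 → local maximum
  f''(5) = 44 > 0 → local minimum

Critical points: x = -6 (local maximum); x = 1 (local minimum); x = 4 (local maximum); x = 5 (local minimum)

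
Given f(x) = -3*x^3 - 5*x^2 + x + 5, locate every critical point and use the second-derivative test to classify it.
f'(x) = -9*x^2 - 10*x + 1

Solve f'(x) = 0:
  9*x^2 + 10*x - 1 = 0 has no rational roots; quadratic formula: x = (-10 ± √136)/18.
  ⇒ x = -sqrt(34)/9 - 5/9 ≈ -1.2034, -5/9 + sqrt(34)/9 ≈ 0.0923

f''(x) = -18*x - 10
Second-derivative test at each critical point:
  f''(-1.2034) = 11.6619 > 0 → local minimum
  f''(0.0923) = -11.6619 < 0 → local maximum

Critical points: x = -sqrt(34)/9 - 5/9 ≈ -1.2034 (local minimum); x = -5/9 + sqrt(34)/9 ≈ 0.0923 (local maximum)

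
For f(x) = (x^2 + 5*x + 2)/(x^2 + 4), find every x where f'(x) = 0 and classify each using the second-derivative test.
f'(x) = (-5*x^2 + 4*x + 20)/(x^4 + 8*x^2 + 16)

Solve f'(x) = 0:
  f'(x) = -(5*x^2 - 4*x - 20)/(x^2 + 4)^2; the denominator is positive wherever f is defined, so f'(x) = 0 ⇔ -5*x^2 + 4*x + 20 = 0.
  5*x^2 - 4*x - 20 = 0 has no rational roots; quadratic formula: x = (4 ± √416)/10.
  ⇒ x = 2/5 - 2*sqrt(26)/5 ≈ -1.6396, 2/5 + 2*sqrt(26)/5 ≈ 2.4396

f''(x) = 2*(5*x^3 - 6*x^2 - 60*x + 8)/(x^6 + 12*x^4 + 48*x^2 + 64)
Second-derivative test at each critical point:
  f''(-1.6396) = 0.4559 > 0 → local minimum
  f''(2.4396) = -0.2059 < 0 → local maximum

Critical points: x = 2/5 - 2*sqrt(26)/5 ≈ -1.6396 (local minimum); x = 2/5 + 2*sqrt(26)/5 ≈ 2.4396 (local maximum)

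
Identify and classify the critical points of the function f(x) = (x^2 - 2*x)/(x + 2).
f'(x) = (x^2 + 4*x - 4)/(x^2 + 4*x + 4)

Solve f'(x) = 0:
  f'(x) = (x^2 + 4*x - 4)/(x + 2)^2; the denominator is positive wherever f is defined, so f'(x) = 0 ⇔ x^2 + 4*x - 4 = 0.
  x^2 + 4*x - 4 = 0 has no rational roots; quadratic formula: x = (-4 ± √32)/2.
  ⇒ x = -2*sqrt(2) - 2 ≈ -4.8284, -2 + 2*sqrt(2) ≈ 0.8284

f''(x) = 16/(x^3 + 6*x^2 + 12*x + 8)
Second-derivative test at each critical point:
  f''(-4.8284) = -0.7071 < 0 → local maximum
  f''(0.8284) = 0.7071 > 0 → local minimum

Critical points: x = -2*sqrt(2) - 2 ≈ -4.8284 (local maximum); x = -2 + 2*sqrt(2) ≈ 0.8284 (local minimum)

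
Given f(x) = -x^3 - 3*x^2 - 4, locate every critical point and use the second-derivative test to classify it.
f'(x) = 3*x*(-x - 2)

Solve f'(x) = 0:
  Factor: -3*x^2 - 6*x = -3*x*(x + 2) = 0.
  ⇒ x = -2, 0

f''(x) = -6*x - 6
Second-derivative test at each critical point:
  f''(-2) = 6 > 0 → local minimum
  f''(0) = -6 < 0 → local maximum

Critical points: x = -2 (local minimum); x = 0 (local maximum)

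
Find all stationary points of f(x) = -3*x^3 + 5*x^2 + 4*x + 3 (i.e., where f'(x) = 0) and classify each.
f'(x) = -9*x^2 + 10*x + 4

Solve f'(x) = 0:
  9*x^2 - 10*x - 4 = 0 has no rational roots; quadratic formula: x = (10 ± √244)/18.
  ⇒ x = 5/9 - sqrt(61)/9 ≈ -0.3122, 5/9 + sqrt(61)/9 ≈ 1.4234

f''(x) = 10 - 18*x
Second-derivative test at each critical point:
  f''(-0.3122) = 15.6205 > 0 → local minimum
  f''(1.4234) = -15.6205 < 0 → local maximum

Critical points: x = 5/9 - sqrt(61)/9 ≈ -0.3122 (local minimum); x = 5/9 + sqrt(61)/9 ≈ 1.4234 (local maximum)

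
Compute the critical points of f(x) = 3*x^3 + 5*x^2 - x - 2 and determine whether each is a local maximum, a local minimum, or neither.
f'(x) = 9*x^2 + 10*x - 1

Solve f'(x) = 0:
  9*x^2 + 10*x - 1 = 0 has no rational roots; quadratic formula: x = (-10 ± √136)/18.
  ⇒ x = -sqrt(34)/9 - 5/9 ≈ -1.2034, -5/9 + sqrt(34)/9 ≈ 0.0923

f''(x) = 18*x + 10
Second-derivative test at each critical point:
  f''(-1.2034) = -11.6619 < 0 → local maximum
  f''(0.0923) = 11.6619 > 0 → local minimum

Critical points: x = -sqrt(34)/9 - 5/9 ≈ -1.2034 (local maximum); x = -5/9 + sqrt(34)/9 ≈ 0.0923 (local minimum)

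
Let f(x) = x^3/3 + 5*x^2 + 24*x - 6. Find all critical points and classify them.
f'(x) = x^2 + 10*x + 24

Solve f'(x) = 0:
  Factor: x^2 + 10*x + 24 = (x + 4)*(x + 6) = 0.
  ⇒ x = -6, -4

f''(x) = 2*x + 10
Second-derivative test at each critical point:
  f''(-6) = -2 < 0 → local maximum
  f''(-4) = 2 > 0 → local minimum

Critical points: x = -6 (local maximum); x = -4 (local minimum)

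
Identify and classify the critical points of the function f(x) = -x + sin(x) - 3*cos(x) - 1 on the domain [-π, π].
f'(x) = 3*sin(x) + cos(x) - 1

Solve f'(x) = 0 on [-π, π]:
  f'(x) = 0 ⇔ 3*sin(x) + cos(x) = 1. Write the left side as R·cos(x + φ) with R = √(1² + (-3)²) = sqrt(10), cos φ = sqrt(10)/10, sin φ = -3*sqrt(10)/10; then cos(x + φ) = sqrt(10)/10. Solve for x and keep the solutions lying in [-π, π].
  ⇒ x = 0, pi - atan(3/4) ≈ 2.4981

f''(x) = -sin(x) + 3*cos(x)
Second-derivative test at each critical point:
  f''(0) = 3 > 0 → local minimum
  f''(2.4981) = -3 < 0 → local maximum

Critical points: x = 0 (local minimum); x = pi - atan(3/4) ≈ 2.4981 (local maximum)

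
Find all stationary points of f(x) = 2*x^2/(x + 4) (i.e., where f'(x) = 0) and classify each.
f'(x) = 2*x*(x + 8)/(x^2 + 8*x + 16)

Solve f'(x) = 0:
  f'(x) = 2*x*(x + 8)/(x + 4)^2; the denominator is positive wherever f is defined, so f'(x) = 0 ⇔ 2*x^2 + 16*x = 0.
  Factor: 2*x^2 + 16*x = 2*x*(x + 8) = 0.
  ⇒ x = -8, 0

f''(x) = 64/(x^3 + 12*x^2 + 48*x + 64)
Second-derivative test at each critical point:
  f''(-8) = -1 < 0 → local maximum
  f''(0) = 1 > 0 → local minimum

Critical points: x = -8 (local maximum); x = 0 (local minimum)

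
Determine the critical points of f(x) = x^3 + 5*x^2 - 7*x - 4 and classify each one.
f'(x) = 3*x^2 + 10*x - 7

Solve f'(x) = 0:
  3*x^2 + 10*x - 7 = 0 has no rational roots; quadratic formula: x = (-10 ± √184)/6.
  ⇒ x = -sqrt(46)/3 - 5/3 ≈ -3.9274, -5/3 + sqrt(46)/3 ≈ 0.5941

f''(x) = 6*x + 10
Second-derivative test at each critical point:
  f''(-3.9274) = -13.5647 < 0 → local maximum
  f''(0.5941) = 13.5647 > 0 → local minimum

Critical points: x = -sqrt(46)/3 - 5/3 ≈ -3.9274 (local maximum); x = -5/3 + sqrt(46)/3 ≈ 0.5941 (local minimum)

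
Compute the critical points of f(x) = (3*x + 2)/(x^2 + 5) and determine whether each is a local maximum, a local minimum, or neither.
f'(x) = (-3*x^2 - 4*x + 15)/(x^4 + 10*x^2 + 25)

Solve f'(x) = 0:
  f'(x) = -(x + 3)*(3*x - 5)/(x^2 + 5)^2; the denominator is positive wherever f is defined, so f'(x) = 0 ⇔ -3*x^2 - 4*x + 15 = 0.
  Factor: -3*x^2 - 4*x + 15 = -(x + 3)*(3*x - 5) = 0.
  ⇒ x = -3, 5/3

f''(x) = 2*(4*x^2*(3*x + 2) - (9*x + 2)*(x^2 + 5))/(x^2 + 5)^3
Second-derivative test at each critical point:
  f''(-3) = 1/14 > 0 → local minimum
  f''(5/3) = -81/350 < 0 → local maximum

Critical points: x = -3 (local minimum); x = 5/3 (local maximum)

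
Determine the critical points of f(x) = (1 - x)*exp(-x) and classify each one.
f'(x) = (x - 2)*exp(-x)

Solve f'(x) = 0:
  f'(x) = (x - 2)·exp(-x) and exp(-x) > 0 for every x, so f'(x) = 0 ⇔ x - 2 = 0.
  x - 2 = 0.
  ⇒ x = 2

f''(x) = (3 - x)*exp(-x)
Second-derivative test at each critical point:
  f''(2) = 0.1353 > 0 → local minimum

Critical points: x = 2 (local minimum)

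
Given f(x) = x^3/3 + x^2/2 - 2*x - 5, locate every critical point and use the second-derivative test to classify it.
f'(x) = x^2 + x - 2

Solve f'(x) = 0:
  Factor: x^2 + x - 2 = (x - 1)*(x + 2) = 0.
  ⇒ x = -2, 1

f''(x) = 2*x + 1
Second-derivative test at each critical point:
  f''(-2) = -3 < 0 → local maximum
  f''(1) = 3 > 0 → local minimum

Critical points: x = -2 (local maximum); x = 1 (local minimum)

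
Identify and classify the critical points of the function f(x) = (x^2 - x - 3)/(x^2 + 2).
f'(x) = (x^2 + 10*x - 2)/(x^4 + 4*x^2 + 4)

Solve f'(x) = 0:
  f'(x) = (x^2 + 10*x - 2)/(x^2 + 2)^2; the denominator is positive wherever f is defined, so f'(x) = 0 ⇔ x^2 + 10*x - 2 = 0.
  x^2 + 10*x - 2 = 0 has no rational roots; quadratic formula: x = (-10 ± √108)/2.
  ⇒ x = -3*sqrt(3) - 5 ≈ -10.1962, -5 + 3*sqrt(3) ≈ 0.1962

f''(x) = 2*(-x^3 - 15*x^2 + 6*x + 10)/(x^6 + 6*x^4 + 12*x^2 + 8)
Second-derivative test at each critical point:
  f''(-10.1962) = -0.0009 < 0 → local maximum
  f''(0.1962) = 2.5009 > 0 → local minimum

Critical points: x = -3*sqrt(3) - 5 ≈ -10.1962 (local maximum); x = -5 + 3*sqrt(3) ≈ 0.1962 (local minimum)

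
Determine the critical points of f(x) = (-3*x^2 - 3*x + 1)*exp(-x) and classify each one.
f'(x) = (3*x^2 - 3*x - 4)*exp(-x)

Solve f'(x) = 0:
  f'(x) = (3*x^2 - 3*x - 4)·exp(-x) and exp(-x) > 0 for every x, so f'(x) = 0 ⇔ 3*x^2 - 3*x - 4 = 0.
  3*x^2 - 3*x - 4 = 0 has no rational roots; quadratic formula: x = (3 ± √57)/6.
  ⇒ x = 1/2 - sqrt(57)/6 ≈ -0.7583, 1/2 + sqrt(57)/6 ≈ 1.7583

f''(x) = (-3*x^2 + 9*x + 1)*exp(-x)
Second-derivative test at each critical point:
  f''(-0.7583) = -16.1163 < 0 → local maximum
  f''(1.7583) = 1.3011 > 0 → local minimum

Critical points: x = 1/2 - sqrt(57)/6 ≈ -0.7583 (local maximum); x = 1/2 + sqrt(57)/6 ≈ 1.7583 (local minimum)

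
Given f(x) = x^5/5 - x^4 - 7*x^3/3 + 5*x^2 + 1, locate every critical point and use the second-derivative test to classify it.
f'(x) = x*(x^3 - 4*x^2 - 7*x + 10)

Solve f'(x) = 0:
  Factor: x^4 - 4*x^3 - 7*x^2 + 10*x = x*(x - 5)*(x - 1)*(x + 2) = 0.
  ⇒ x = -2, 0, 1, 5

f''(x) = 4*x^3 - 12*x^2 - 14*x + 10
Second-derivative test at each critical point:
  f''(-2) = -42 < 0 → local maximum
  f''(0) = 10 > 0 → local minimum
  f''(1) = -12 < 0 → local maximum
  f''(5) = 140 > 0 → local minimum

Critical points: x = -2 (local maximum); x = 0 (local minimum); x = 1 (local maximum); x = 5 (local minimum)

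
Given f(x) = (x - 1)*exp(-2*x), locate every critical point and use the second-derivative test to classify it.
f'(x) = (3 - 2*x)*exp(-2*x)

Solve f'(x) = 0:
  f'(x) = (3 - 2*x)·exp(-2*x) and exp(-2*x) > 0 for every x, so f'(x) = 0 ⇔ 3 - 2*x = 0.
  3 - 2*x = 0.
  ⇒ x = 3/2

f''(x) = 4*(x - 2)*exp(-2*x)
Second-derivative test at each critical point:
  f''(3/2) = -0.0996 < 0 → local maximum

Critical points: x = 3/2 (local maximum)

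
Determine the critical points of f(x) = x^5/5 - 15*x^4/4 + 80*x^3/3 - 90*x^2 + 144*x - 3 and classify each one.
f'(x) = x^4 - 15*x^3 + 80*x^2 - 180*x + 144

Solve f'(x) = 0:
  Factor: x^4 - 15*x^3 + 80*x^2 - 180*x + 144 = (x - 6)*(x - 4)*(x - 3)*(x - 2) = 0.
  ⇒ x = 2, 3, 4, 6

f''(x) = 4*x^3 - 45*x^2 + 160*x - 180
Second-derivative test at each critical point:
  f''(2) = -8 < 0 → local maximum
  f''(3) = 3 > 0 → local minimum
  f''(4) = -4 < 0 → local maximum
  f''(6) = 24 > 0 → local minimum

Critical points: x = 2 (local maximum); x = 3 (local minimum); x = 4 (local maximum); x = 6 (local minimum)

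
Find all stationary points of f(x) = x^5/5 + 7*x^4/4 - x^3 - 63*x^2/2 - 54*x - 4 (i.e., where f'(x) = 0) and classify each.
f'(x) = x^4 + 7*x^3 - 3*x^2 - 63*x - 54

Solve f'(x) = 0:
  Factor: x^4 + 7*x^3 - 3*x^2 - 63*x - 54 = (x - 3)*(x + 1)*(x + 3)*(x + 6) = 0.
  ⇒ x = -6, -3, -1, 3

f''(x) = 4*x^3 + 21*x^2 - 6*x - 63
Second-derivative test at each critical point:
  f''(-6) = -135 < 0 → local maximum
  f''(-3) = 36 > 0 → local minimum
  f''(-1) = -40 < 0 → local maximum
  f''(3) = 216 > 0 → local minimum

Critical points: x = -6 (local maximum); x = -3 (local minimum); x = -1 (local maximum); x = 3 (local minimum)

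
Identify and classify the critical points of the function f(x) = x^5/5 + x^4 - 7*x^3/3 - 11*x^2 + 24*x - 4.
f'(x) = x^4 + 4*x^3 - 7*x^2 - 22*x + 24

Solve f'(x) = 0:
  Factor: x^4 + 4*x^3 - 7*x^2 - 22*x + 24 = (x - 2)*(x - 1)*(x + 3)*(x + 4) = 0.
  ⇒ x = -4, -3, 1, 2

f''(x) = 4*x^3 + 12*x^2 - 14*x - 22
Second-derivative test at each critical point:
  f''(-4) = -30 < 0 → local maximum
  f''(-3) = 20 > 0 → local minimum
  f''(1) = -20 < 0 → local maximum
  f''(2) = 30 > 0 → local minimum

Critical points: x = -4 (local maximum); x = -3 (local minimum); x = 1 (local maximum); x = 2 (local minimum)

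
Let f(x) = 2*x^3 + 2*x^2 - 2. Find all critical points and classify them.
f'(x) = 2*x*(3*x + 2)

Solve f'(x) = 0:
  Factor: 6*x^2 + 4*x = 2*x*(3*x + 2) = 0.
  ⇒ x = -2/3, 0

f''(x) = 12*x + 4
Second-derivative test at each critical point:
  f''(-2/3) = -4 < 0 → local maximum
  f''(0) = 4 > 0 → local minimum

Critical points: x = -2/3 (local maximum); x = 0 (local minimum)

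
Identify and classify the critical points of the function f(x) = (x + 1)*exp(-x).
f'(x) = -x*exp(-x)

Solve f'(x) = 0:
  f'(x) = (-x)·exp(-x) and exp(-x) > 0 for every x, so f'(x) = 0 ⇔ -x = 0.
  -x = 0.
  ⇒ x = 0

f''(x) = (x - 1)*exp(-x)
Second-derivative test at each critical point:
  f''(0) = -1 < 0 → local maximum

Critical points: x = 0 (local maximum)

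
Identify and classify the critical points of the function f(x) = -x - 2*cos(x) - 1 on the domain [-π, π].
f'(x) = 2*sin(x) - 1

Solve f'(x) = 0 on [-π, π]:
  f'(x) = 0 ⇔ sin(x) = 1/2, i.e. x = arcsin(1/2) + 2nπ or x = π − arcsin(1/2) + 2nπ; keep the solutions lying in [-π, π].
  ⇒ x = pi/6 ≈ 0.5236, 5*pi/6 ≈ 2.6180

f''(x) = 2*cos(x)
Second-derivative test at each critical point:
  f''(0.5236) = 1.7321 > 0 → local minimum
  f''(2.6180) = -1.7321 < 0 → local maximum

Critical points: x = pi/6 ≈ 0.5236 (local minimum); x = 5*pi/6 ≈ 2.6180 (local maximum)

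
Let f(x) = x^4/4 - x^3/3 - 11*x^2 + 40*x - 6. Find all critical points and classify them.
f'(x) = x^3 - x^2 - 22*x + 40

Solve f'(x) = 0:
  Factor: x^3 - x^2 - 22*x + 40 = (x - 4)*(x - 2)*(x + 5) = 0.
  ⇒ x = -5, 2, 4

f''(x) = 3*x^2 - 2*x - 22
Second-derivative test at each critical point:
  f''(-5) = 63 > 0 → local minimum
  f''(2) = -14 < 0 → local maximum
  f''(4) = 18 > 0 → local minimum

Critical points: x = -5 (local minimum); x = 2 (local maximum); x = 4 (local minimum)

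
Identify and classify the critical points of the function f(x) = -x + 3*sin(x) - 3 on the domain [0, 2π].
f'(x) = 3*cos(x) - 1

Solve f'(x) = 0 on [0, 2π]:
  f'(x) = 0 ⇔ cos(x) = 1/3, i.e. x = ±arccos(1/3) + 2nπ; keep the solutions lying in [0, 2π].
  ⇒ x = acos(1/3) ≈ 1.2310, -acos(1/3) + 2*pi ≈ 5.0522

f''(x) = -3*sin(x)
Second-derivative test at each critical point:
  f''(1.2310) = -2.8284 < 0 → local maximum
  f''(5.0522) = 2.8284 > 0 → local minimum

Critical points: x = acos(1/3) ≈ 1.2310 (local maximum); x = -acos(1/3) + 2*pi ≈ 5.0522 (local minimum)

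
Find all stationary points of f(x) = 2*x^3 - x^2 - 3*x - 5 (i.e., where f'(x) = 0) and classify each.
f'(x) = 6*x^2 - 2*x - 3

Solve f'(x) = 0:
  6*x^2 - 2*x - 3 = 0 has no rational roots; quadratic formula: x = (2 ± √76)/12.
  ⇒ x = 1/6 - sqrt(19)/6 ≈ -0.5598, 1/6 + sqrt(19)/6 ≈ 0.8931

f''(x) = 12*x - 2
Second-derivative test at each critical point:
  f''(-0.5598) = -8.7178 < 0 → local maximum
  f''(0.8931) = 8.7178 > 0 → local minimum

Critical points: x = 1/6 - sqrt(19)/6 ≈ -0.5598 (local maximum); x = 1/6 + sqrt(19)/6 ≈ 0.8931 (local minimum)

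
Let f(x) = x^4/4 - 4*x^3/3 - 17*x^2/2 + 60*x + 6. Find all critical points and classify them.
f'(x) = x^3 - 4*x^2 - 17*x + 60

Solve f'(x) = 0:
  Factor: x^3 - 4*x^2 - 17*x + 60 = (x - 5)*(x - 3)*(x + 4) = 0.
  ⇒ x = -4, 3, 5

f''(x) = 3*x^2 - 8*x - 17
Second-derivative test at each critical point:
  f''(-4) = 63 > 0 → local minimum
  f''(3) = -14 < 0 → local maximum
  f''(5) = 18 > 0 → local minimum

Critical points: x = -4 (local minimum); x = 3 (local maximum); x = 5 (local minimum)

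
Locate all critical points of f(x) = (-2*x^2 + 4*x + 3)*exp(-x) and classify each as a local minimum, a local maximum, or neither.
f'(x) = (2*x^2 - 8*x + 1)*exp(-x)

Solve f'(x) = 0:
  f'(x) = (2*x^2 - 8*x + 1)·exp(-x) and exp(-x) > 0 for every x, so f'(x) = 0 ⇔ 2*x^2 - 8*x + 1 = 0.
  2*x^2 - 8*x + 1 = 0 has no rational roots; quadratic formula: x = (8 ± √56)/4.
  ⇒ x = 2 - sqrt(14)/2 ≈ 0.1292, sqrt(14)/2 + 2 ≈ 3.8708

f''(x) = (-2*x^2 + 12*x - 9)*exp(-x)
Second-derivative test at each critical point:
  f''(0.1292) = -6.5765 < 0 → local maximum
  f''(3.8708) = 0.1560 > 0 → local minimum

Critical points: x = 2 - sqrt(14)/2 ≈ 0.1292 (local maximum); x = sqrt(14)/2 + 2 ≈ 3.8708 (local minimum)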